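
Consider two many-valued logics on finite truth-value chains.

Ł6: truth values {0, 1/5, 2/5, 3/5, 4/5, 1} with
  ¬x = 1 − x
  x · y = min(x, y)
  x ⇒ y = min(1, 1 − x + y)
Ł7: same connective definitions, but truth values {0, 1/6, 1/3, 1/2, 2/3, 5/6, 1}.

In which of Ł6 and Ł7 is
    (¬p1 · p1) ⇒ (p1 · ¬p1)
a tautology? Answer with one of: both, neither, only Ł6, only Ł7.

both

In Ł6: every assignment gives 1 — tautology.
In Ł7: every assignment gives 1 — tautology.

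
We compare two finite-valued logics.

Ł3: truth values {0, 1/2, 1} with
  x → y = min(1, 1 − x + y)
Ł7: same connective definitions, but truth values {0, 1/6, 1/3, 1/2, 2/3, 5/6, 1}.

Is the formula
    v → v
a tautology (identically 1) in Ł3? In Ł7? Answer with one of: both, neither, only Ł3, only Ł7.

both

In Ł3: every assignment gives 1 — tautology.
In Ł7: every assignment gives 1 — tautology.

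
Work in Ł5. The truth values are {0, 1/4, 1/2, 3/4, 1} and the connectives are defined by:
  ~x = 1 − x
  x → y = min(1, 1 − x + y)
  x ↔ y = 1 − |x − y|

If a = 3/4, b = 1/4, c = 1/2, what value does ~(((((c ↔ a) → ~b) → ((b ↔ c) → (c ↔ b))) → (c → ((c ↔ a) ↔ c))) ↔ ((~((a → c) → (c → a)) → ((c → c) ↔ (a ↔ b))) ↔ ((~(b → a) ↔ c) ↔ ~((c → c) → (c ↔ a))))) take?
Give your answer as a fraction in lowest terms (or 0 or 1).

c ↔ a = 1/2 ↔ 3/4 = 3/4
~b = ~1/4 = 3/4
(c ↔ a) → ~b = 3/4 → 3/4 = 1
b ↔ c = 1/4 ↔ 1/2 = 3/4
c ↔ b = 1/2 ↔ 1/4 = 3/4
(b ↔ c) → (c ↔ b) = 3/4 → 3/4 = 1
((c ↔ a) → ~b) → ((b ↔ c) → (c ↔ b)) = 1 → 1 = 1
c ↔ a = 1/2 ↔ 3/4 = 3/4
(c ↔ a) ↔ c = 3/4 ↔ 1/2 = 3/4
c → ((c ↔ a) ↔ c) = 1/2 → 3/4 = 1
(((c ↔ a) → ~b) → ((b ↔ c) → (c ↔ b))) → (c → ((c ↔ a) ↔ c)) = 1 → 1 = 1
a → c = 3/4 → 1/2 = 3/4
c → a = 1/2 → 3/4 = 1
(a → c) → (c → a) = 3/4 → 1 = 1
~((a → c) → (c → a)) = ~1 = 0
c → c = 1/2 → 1/2 = 1
a ↔ b = 3/4 ↔ 1/4 = 1/2
(c → c) ↔ (a ↔ b) = 1 ↔ 1/2 = 1/2
~((a → c) → (c → a)) → ((c → c) ↔ (a ↔ b)) = 0 → 1/2 = 1
b → a = 1/4 → 3/4 = 1
~(b → a) = ~1 = 0
~(b → a) ↔ c = 0 ↔ 1/2 = 1/2
c → c = 1/2 → 1/2 = 1
c ↔ a = 1/2 ↔ 3/4 = 3/4
(c → c) → (c ↔ a) = 1 → 3/4 = 3/4
~((c → c) → (c ↔ a)) = ~3/4 = 1/4
(~(b → a) ↔ c) ↔ ~((c → c) → (c ↔ a)) = 1/2 ↔ 1/4 = 3/4
(~((a → c) → (c → a)) → ((c → c) ↔ (a ↔ b))) ↔ ((~(b → a) ↔ c) ↔ ~((c → c) → (c ↔ a))) = 1 ↔ 3/4 = 3/4
((((c ↔ a) → ~b) → ((b ↔ c) → (c ↔ b))) → (c → ((c ↔ a) ↔ c))) ↔ ((~((a → c) → (c → a)) → ((c → c) ↔ (a ↔ b))) ↔ ((~(b → a) ↔ c) ↔ ~((c → c) → (c ↔ a)))) = 1 ↔ 3/4 = 3/4
~(((((c ↔ a) → ~b) → ((b ↔ c) → (c ↔ b))) → (c → ((c ↔ a) ↔ c))) ↔ ((~((a → c) → (c → a)) → ((c → c) ↔ (a ↔ b))) ↔ ((~(b → a) ↔ c) ↔ ~((c → c) → (c ↔ a))))) = ~3/4 = 1/4

1/4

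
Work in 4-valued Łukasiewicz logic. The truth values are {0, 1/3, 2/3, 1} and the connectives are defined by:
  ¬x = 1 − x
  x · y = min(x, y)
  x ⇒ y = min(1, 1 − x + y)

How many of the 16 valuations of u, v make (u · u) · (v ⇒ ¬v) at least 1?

2

u = 0, v = 0 ↦ 0  <
u = 0, v = 1/3 ↦ 0  <
u = 0, v = 2/3 ↦ 0  <
u = 0, v = 1 ↦ 0  <
u = 1/3, v = 0 ↦ 1/3  <
u = 1/3, v = 1/3 ↦ 1/3  <
u = 1/3, v = 2/3 ↦ 1/3  <
u = 1/3, v = 1 ↦ 0  <
u = 2/3, v = 0 ↦ 2/3  <
u = 2/3, v = 1/3 ↦ 2/3  <
u = 2/3, v = 2/3 ↦ 2/3  <
u = 2/3, v = 1 ↦ 0  <
u = 1, v = 0 ↦ 1  ≥
u = 1, v = 1/3 ↦ 1  ≥
u = 1, v = 2/3 ↦ 2/3  <
u = 1, v = 1 ↦ 0  <
So 2 of the 16 assignments meet the threshold.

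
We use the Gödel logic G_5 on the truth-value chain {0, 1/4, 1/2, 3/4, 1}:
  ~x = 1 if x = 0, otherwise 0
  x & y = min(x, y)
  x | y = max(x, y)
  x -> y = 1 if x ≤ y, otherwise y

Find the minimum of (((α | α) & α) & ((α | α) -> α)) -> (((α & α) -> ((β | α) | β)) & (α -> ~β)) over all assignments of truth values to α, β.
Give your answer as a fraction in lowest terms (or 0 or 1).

0

Take α = 1/4, β = 1/4:
α | α = 1/4 | 1/4 = 1/4
(α | α) & α = 1/4 & 1/4 = 1/4
α | α = 1/4 | 1/4 = 1/4
(α | α) -> α = 1/4 -> 1/4 = 1
((α | α) & α) & ((α | α) -> α) = 1/4 & 1 = 1/4
α & α = 1/4 & 1/4 = 1/4
β | α = 1/4 | 1/4 = 1/4
(β | α) | β = 1/4 | 1/4 = 1/4
(α & α) -> ((β | α) | β) = 1/4 -> 1/4 = 1
~β = ~1/4 = 0
α -> ~β = 1/4 -> 0 = 0
((α & α) -> ((β | α) | β)) & (α -> ~β) = 1 & 0 = 0
(((α | α) & α) & ((α | α) -> α)) -> (((α & α) -> ((β | α) | β)) & (α -> ~β)) = 1/4 -> 0 = 0
No assignment yields a value below 0, so this is the minimum.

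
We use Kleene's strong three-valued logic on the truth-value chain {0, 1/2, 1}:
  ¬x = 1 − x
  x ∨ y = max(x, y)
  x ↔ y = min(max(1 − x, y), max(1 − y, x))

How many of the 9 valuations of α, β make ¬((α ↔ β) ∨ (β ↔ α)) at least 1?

α = 0, β = 0 ↦ 0  <
α = 0, β = 1/2 ↦ 1/2  <
α = 0, β = 1 ↦ 1  ≥
α = 1/2, β = 0 ↦ 1/2  <
α = 1/2, β = 1/2 ↦ 1/2  <
α = 1/2, β = 1 ↦ 1/2  <
α = 1, β = 0 ↦ 1  ≥
α = 1, β = 1/2 ↦ 1/2  <
α = 1, β = 1 ↦ 0  <
So 2 of the 9 assignments meet the threshold.

2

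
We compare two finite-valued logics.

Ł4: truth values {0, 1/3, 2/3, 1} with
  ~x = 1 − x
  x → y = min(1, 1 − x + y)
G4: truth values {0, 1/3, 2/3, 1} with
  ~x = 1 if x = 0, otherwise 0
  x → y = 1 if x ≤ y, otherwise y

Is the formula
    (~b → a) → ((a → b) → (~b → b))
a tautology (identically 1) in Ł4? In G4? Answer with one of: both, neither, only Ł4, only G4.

In Ł4: every assignment gives 1 — tautology.
In G4: every assignment gives 1 — tautology.

both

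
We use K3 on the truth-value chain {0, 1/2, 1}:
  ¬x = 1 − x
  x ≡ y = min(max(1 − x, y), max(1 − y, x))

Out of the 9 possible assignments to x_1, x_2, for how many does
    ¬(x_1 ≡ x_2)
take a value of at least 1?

2

x_1 = 0, x_2 = 0 ↦ 0  <
x_1 = 0, x_2 = 1/2 ↦ 1/2  <
x_1 = 0, x_2 = 1 ↦ 1  ≥
x_1 = 1/2, x_2 = 0 ↦ 1/2  <
x_1 = 1/2, x_2 = 1/2 ↦ 1/2  <
x_1 = 1/2, x_2 = 1 ↦ 1/2  <
x_1 = 1, x_2 = 0 ↦ 1  ≥
x_1 = 1, x_2 = 1/2 ↦ 1/2  <
x_1 = 1, x_2 = 1 ↦ 0  <
So 2 of the 9 assignments meet the threshold.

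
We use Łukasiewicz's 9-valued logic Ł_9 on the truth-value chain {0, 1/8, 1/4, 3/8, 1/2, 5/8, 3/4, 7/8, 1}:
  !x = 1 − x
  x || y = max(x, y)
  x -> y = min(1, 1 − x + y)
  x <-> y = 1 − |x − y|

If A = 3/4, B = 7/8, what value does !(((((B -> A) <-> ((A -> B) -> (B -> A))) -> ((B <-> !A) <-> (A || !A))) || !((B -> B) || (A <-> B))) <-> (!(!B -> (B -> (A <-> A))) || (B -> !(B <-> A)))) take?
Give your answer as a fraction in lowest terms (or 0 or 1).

3/8

B -> A = 7/8 -> 3/4 = 7/8
A -> B = 3/4 -> 7/8 = 1
B -> A = 7/8 -> 3/4 = 7/8
(A -> B) -> (B -> A) = 1 -> 7/8 = 7/8
(B -> A) <-> ((A -> B) -> (B -> A)) = 7/8 <-> 7/8 = 1
!A = !3/4 = 1/4
B <-> !A = 7/8 <-> 1/4 = 3/8
!A = !3/4 = 1/4
A || !A = 3/4 || 1/4 = 3/4
(B <-> !A) <-> (A || !A) = 3/8 <-> 3/4 = 5/8
((B -> A) <-> ((A -> B) -> (B -> A))) -> ((B <-> !A) <-> (A || !A)) = 1 -> 5/8 = 5/8
B -> B = 7/8 -> 7/8 = 1
A <-> B = 3/4 <-> 7/8 = 7/8
(B -> B) || (A <-> B) = 1 || 7/8 = 1
!((B -> B) || (A <-> B)) = !1 = 0
(((B -> A) <-> ((A -> B) -> (B -> A))) -> ((B <-> !A) <-> (A || !A))) || !((B -> B) || (A <-> B)) = 5/8 || 0 = 5/8
!B = !7/8 = 1/8
A <-> A = 3/4 <-> 3/4 = 1
B -> (A <-> A) = 7/8 -> 1 = 1
!B -> (B -> (A <-> A)) = 1/8 -> 1 = 1
!(!B -> (B -> (A <-> A))) = !1 = 0
B <-> A = 7/8 <-> 3/4 = 7/8
!(B <-> A) = !7/8 = 1/8
B -> !(B <-> A) = 7/8 -> 1/8 = 1/4
!(!B -> (B -> (A <-> A))) || (B -> !(B <-> A)) = 0 || 1/4 = 1/4
((((B -> A) <-> ((A -> B) -> (B -> A))) -> ((B <-> !A) <-> (A || !A))) || !((B -> B) || (A <-> B))) <-> (!(!B -> (B -> (A <-> A))) || (B -> !(B <-> A))) = 5/8 <-> 1/4 = 5/8
!(((((B -> A) <-> ((A -> B) -> (B -> A))) -> ((B <-> !A) <-> (A || !A))) || !((B -> B) || (A <-> B))) <-> (!(!B -> (B -> (A <-> A))) || (B -> !(B <-> A)))) = !5/8 = 3/8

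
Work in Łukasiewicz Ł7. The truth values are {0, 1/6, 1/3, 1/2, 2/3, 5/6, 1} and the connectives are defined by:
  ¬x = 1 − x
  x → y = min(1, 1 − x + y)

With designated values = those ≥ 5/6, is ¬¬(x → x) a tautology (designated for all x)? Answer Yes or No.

Yes

x = 0 ↦ 1
x = 1/6 ↦ 1
x = 1/3 ↦ 1
x = 1/2 ↦ 1
x = 2/3 ↦ 1
x = 5/6 ↦ 1
x = 1 ↦ 1
Every assignment gives a value ≥ 5/6.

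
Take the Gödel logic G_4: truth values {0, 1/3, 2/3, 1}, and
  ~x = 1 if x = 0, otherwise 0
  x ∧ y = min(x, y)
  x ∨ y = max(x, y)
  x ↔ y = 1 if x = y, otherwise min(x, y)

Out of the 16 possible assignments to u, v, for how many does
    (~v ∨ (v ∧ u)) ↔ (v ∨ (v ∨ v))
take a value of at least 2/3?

7

u = 0, v = 0 ↦ 0  <
u = 0, v = 1/3 ↦ 0  <
u = 0, v = 2/3 ↦ 0  <
u = 0, v = 1 ↦ 0  <
u = 1/3, v = 0 ↦ 0  <
u = 1/3, v = 1/3 ↦ 1  ≥
u = 1/3, v = 2/3 ↦ 1/3  <
u = 1/3, v = 1 ↦ 1/3  <
u = 2/3, v = 0 ↦ 0  <
u = 2/3, v = 1/3 ↦ 1  ≥
u = 2/3, v = 2/3 ↦ 1  ≥
u = 2/3, v = 1 ↦ 2/3  ≥
u = 1, v = 0 ↦ 0  <
u = 1, v = 1/3 ↦ 1  ≥
u = 1, v = 2/3 ↦ 1  ≥
u = 1, v = 1 ↦ 1  ≥
So 7 of the 16 assignments meet the threshold.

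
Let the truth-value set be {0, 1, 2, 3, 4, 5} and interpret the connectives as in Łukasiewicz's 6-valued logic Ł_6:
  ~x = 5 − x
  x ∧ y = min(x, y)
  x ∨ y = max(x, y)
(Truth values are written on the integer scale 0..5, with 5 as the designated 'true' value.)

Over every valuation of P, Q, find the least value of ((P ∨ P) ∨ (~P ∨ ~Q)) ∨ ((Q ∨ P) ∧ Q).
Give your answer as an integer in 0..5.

Take P = 2, Q = 2:
P ∨ P = 2 ∨ 2 = 2
~P = ~2 = 3
~Q = ~2 = 3
~P ∨ ~Q = 3 ∨ 3 = 3
(P ∨ P) ∨ (~P ∨ ~Q) = 2 ∨ 3 = 3
Q ∨ P = 2 ∨ 2 = 2
(Q ∨ P) ∧ Q = 2 ∧ 2 = 2
((P ∨ P) ∨ (~P ∨ ~Q)) ∨ ((Q ∨ P) ∧ Q) = 3 ∨ 2 = 3
No assignment yields a value below 3, so this is the minimum.

3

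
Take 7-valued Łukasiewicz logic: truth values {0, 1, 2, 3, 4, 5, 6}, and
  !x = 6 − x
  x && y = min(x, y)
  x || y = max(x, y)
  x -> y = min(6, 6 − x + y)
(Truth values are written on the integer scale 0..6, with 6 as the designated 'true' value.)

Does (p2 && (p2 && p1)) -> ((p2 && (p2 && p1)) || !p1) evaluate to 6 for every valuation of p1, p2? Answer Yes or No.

Yes

At p1 = 3, p2 = 5, for instance:
p2 && p1 = 5 && 3 = 3
p2 && (p2 && p1) = 5 && 3 = 3
!p1 = !3 = 3
(p2 && (p2 && p1)) || !p1 = 3 || 3 = 3
(p2 && (p2 && p1)) -> ((p2 && (p2 && p1)) || !p1) = 3 -> 3 = 6
and checking the remaining 48 assignments likewise gives ≥ 6 in every case.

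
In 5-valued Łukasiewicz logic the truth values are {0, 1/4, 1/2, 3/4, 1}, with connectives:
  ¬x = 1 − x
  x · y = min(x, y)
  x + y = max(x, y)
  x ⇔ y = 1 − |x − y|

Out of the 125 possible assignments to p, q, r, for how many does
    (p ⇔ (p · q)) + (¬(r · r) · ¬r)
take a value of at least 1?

85

value 1: 85 assignments (counts)
value 3/4: 22 assignments
value 1/2: 12 assignments
value 1/4: 5 assignments
value 0: 1 assignment
So 85 of the 125 assignments meet the threshold.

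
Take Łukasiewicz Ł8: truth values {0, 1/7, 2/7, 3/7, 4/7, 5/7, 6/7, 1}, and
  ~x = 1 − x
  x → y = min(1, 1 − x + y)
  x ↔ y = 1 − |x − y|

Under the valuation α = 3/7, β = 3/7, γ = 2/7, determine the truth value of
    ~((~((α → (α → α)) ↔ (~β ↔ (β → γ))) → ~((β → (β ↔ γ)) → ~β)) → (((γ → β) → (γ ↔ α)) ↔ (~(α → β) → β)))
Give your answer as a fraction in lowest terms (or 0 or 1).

α → α = 3/7 → 3/7 = 1
α → (α → α) = 3/7 → 1 = 1
~β = ~3/7 = 4/7
β → γ = 3/7 → 2/7 = 6/7
~β ↔ (β → γ) = 4/7 ↔ 6/7 = 5/7
(α → (α → α)) ↔ (~β ↔ (β → γ)) = 1 ↔ 5/7 = 5/7
~((α → (α → α)) ↔ (~β ↔ (β → γ))) = ~5/7 = 2/7
β ↔ γ = 3/7 ↔ 2/7 = 6/7
β → (β ↔ γ) = 3/7 → 6/7 = 1
~β = ~3/7 = 4/7
(β → (β ↔ γ)) → ~β = 1 → 4/7 = 4/7
~((β → (β ↔ γ)) → ~β) = ~4/7 = 3/7
~((α → (α → α)) ↔ (~β ↔ (β → γ))) → ~((β → (β ↔ γ)) → ~β) = 2/7 → 3/7 = 1
γ → β = 2/7 → 3/7 = 1
γ ↔ α = 2/7 ↔ 3/7 = 6/7
(γ → β) → (γ ↔ α) = 1 → 6/7 = 6/7
α → β = 3/7 → 3/7 = 1
~(α → β) = ~1 = 0
~(α → β) → β = 0 → 3/7 = 1
((γ → β) → (γ ↔ α)) ↔ (~(α → β) → β) = 6/7 ↔ 1 = 6/7
(~((α → (α → α)) ↔ (~β ↔ (β → γ))) → ~((β → (β ↔ γ)) → ~β)) → (((γ → β) → (γ ↔ α)) ↔ (~(α → β) → β)) = 1 → 6/7 = 6/7
~((~((α → (α → α)) ↔ (~β ↔ (β → γ))) → ~((β → (β ↔ γ)) → ~β)) → (((γ → β) → (γ ↔ α)) ↔ (~(α → β) → β))) = ~6/7 = 1/7

1/7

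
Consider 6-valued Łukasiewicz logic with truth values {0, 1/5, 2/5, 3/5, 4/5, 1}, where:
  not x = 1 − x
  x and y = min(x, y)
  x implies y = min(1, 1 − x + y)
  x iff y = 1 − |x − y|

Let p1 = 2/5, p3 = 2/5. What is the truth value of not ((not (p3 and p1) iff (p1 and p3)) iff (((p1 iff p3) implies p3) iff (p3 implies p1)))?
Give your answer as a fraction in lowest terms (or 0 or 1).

2/5

p3 and p1 = 2/5 and 2/5 = 2/5
not (p3 and p1) = not 2/5 = 3/5
p1 and p3 = 2/5 and 2/5 = 2/5
not (p3 and p1) iff (p1 and p3) = 3/5 iff 2/5 = 4/5
p1 iff p3 = 2/5 iff 2/5 = 1
(p1 iff p3) implies p3 = 1 implies 2/5 = 2/5
p3 implies p1 = 2/5 implies 2/5 = 1
((p1 iff p3) implies p3) iff (p3 implies p1) = 2/5 iff 1 = 2/5
(not (p3 and p1) iff (p1 and p3)) iff (((p1 iff p3) implies p3) iff (p3 implies p1)) = 4/5 iff 2/5 = 3/5
not ((not (p3 and p1) iff (p1 and p3)) iff (((p1 iff p3) implies p3) iff (p3 implies p1))) = not 3/5 = 2/5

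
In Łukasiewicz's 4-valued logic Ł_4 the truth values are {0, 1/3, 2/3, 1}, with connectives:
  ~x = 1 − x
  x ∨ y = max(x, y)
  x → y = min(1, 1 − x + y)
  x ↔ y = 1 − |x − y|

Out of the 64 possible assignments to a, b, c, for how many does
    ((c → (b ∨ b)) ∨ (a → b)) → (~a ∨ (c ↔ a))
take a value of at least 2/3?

value 1: 35 assignments (counts)
value 2/3: 18 assignments (counts)
value 1/3: 7 assignments
value 0: 4 assignments
So 53 of the 64 assignments meet the threshold.

53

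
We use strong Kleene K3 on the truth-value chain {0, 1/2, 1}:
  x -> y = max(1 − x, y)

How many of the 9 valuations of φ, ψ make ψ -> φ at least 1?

5

φ = 0, ψ = 0 ↦ 1  ≥
φ = 0, ψ = 1/2 ↦ 1/2  <
φ = 0, ψ = 1 ↦ 0  <
φ = 1/2, ψ = 0 ↦ 1  ≥
φ = 1/2, ψ = 1/2 ↦ 1/2  <
φ = 1/2, ψ = 1 ↦ 1/2  <
φ = 1, ψ = 0 ↦ 1  ≥
φ = 1, ψ = 1/2 ↦ 1  ≥
φ = 1, ψ = 1 ↦ 1  ≥
So 5 of the 9 assignments meet the threshold.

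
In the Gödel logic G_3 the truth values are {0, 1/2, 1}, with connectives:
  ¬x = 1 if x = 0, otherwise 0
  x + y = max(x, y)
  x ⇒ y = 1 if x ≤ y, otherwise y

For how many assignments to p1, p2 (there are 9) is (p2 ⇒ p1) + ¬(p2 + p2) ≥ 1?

6

p1 = 0, p2 = 0 ↦ 1  ≥
p1 = 0, p2 = 1/2 ↦ 0  <
p1 = 0, p2 = 1 ↦ 0  <
p1 = 1/2, p2 = 0 ↦ 1  ≥
p1 = 1/2, p2 = 1/2 ↦ 1  ≥
p1 = 1/2, p2 = 1 ↦ 1/2  <
p1 = 1, p2 = 0 ↦ 1  ≥
p1 = 1, p2 = 1/2 ↦ 1  ≥
p1 = 1, p2 = 1 ↦ 1  ≥
So 6 of the 9 assignments meet the threshold.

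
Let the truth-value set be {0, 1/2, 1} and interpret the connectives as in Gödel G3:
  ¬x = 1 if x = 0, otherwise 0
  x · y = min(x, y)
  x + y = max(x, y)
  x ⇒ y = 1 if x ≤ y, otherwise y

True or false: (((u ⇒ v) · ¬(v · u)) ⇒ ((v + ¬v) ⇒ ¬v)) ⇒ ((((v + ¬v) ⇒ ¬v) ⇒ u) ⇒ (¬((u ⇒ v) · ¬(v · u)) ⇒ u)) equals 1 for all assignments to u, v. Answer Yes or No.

No

Counterexample: take u = 1/2, v = 1/2.
u ⇒ v = 1/2 ⇒ 1/2 = 1
v · u = 1/2 · 1/2 = 1/2
¬(v · u) = ¬1/2 = 0
(u ⇒ v) · ¬(v · u) = 1 · 0 = 0
¬v = ¬1/2 = 0
v + ¬v = 1/2 + 0 = 1/2
¬v = ¬1/2 = 0
(v + ¬v) ⇒ ¬v = 1/2 ⇒ 0 = 0
((u ⇒ v) · ¬(v · u)) ⇒ ((v + ¬v) ⇒ ¬v) = 0 ⇒ 0 = 1
¬v = ¬1/2 = 0
v + ¬v = 1/2 + 0 = 1/2
¬v = ¬1/2 = 0
(v + ¬v) ⇒ ¬v = 1/2 ⇒ 0 = 0
((v + ¬v) ⇒ ¬v) ⇒ u = 0 ⇒ 1/2 = 1
u ⇒ v = 1/2 ⇒ 1/2 = 1
v · u = 1/2 · 1/2 = 1/2
¬(v · u) = ¬1/2 = 0
(u ⇒ v) · ¬(v · u) = 1 · 0 = 0
¬((u ⇒ v) · ¬(v · u)) = ¬0 = 1
¬((u ⇒ v) · ¬(v · u)) ⇒ u = 1 ⇒ 1/2 = 1/2
(((v + ¬v) ⇒ ¬v) ⇒ u) ⇒ (¬((u ⇒ v) · ¬(v · u)) ⇒ u) = 1 ⇒ 1/2 = 1/2
(((u ⇒ v) · ¬(v · u)) ⇒ ((v + ¬v) ⇒ ¬v)) ⇒ ((((v + ¬v) ⇒ ¬v) ⇒ u) ⇒ (¬((u ⇒ v) · ¬(v · u)) ⇒ u)) = 1 ⇒ 1/2 = 1/2
This gives 1/2 ≠ 1.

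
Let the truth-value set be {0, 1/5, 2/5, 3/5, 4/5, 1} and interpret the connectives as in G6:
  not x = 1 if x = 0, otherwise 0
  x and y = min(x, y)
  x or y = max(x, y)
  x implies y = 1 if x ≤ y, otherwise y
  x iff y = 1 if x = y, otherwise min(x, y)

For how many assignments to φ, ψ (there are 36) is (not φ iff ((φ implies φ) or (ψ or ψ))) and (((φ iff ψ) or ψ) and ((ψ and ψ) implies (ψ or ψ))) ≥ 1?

2

value 1: 2 assignments (counts)
value 4/5: 1 assignment
value 3/5: 1 assignment
value 2/5: 1 assignment
value 1/5: 1 assignment
value 0: 30 assignments
So 2 of the 36 assignments meet the threshold.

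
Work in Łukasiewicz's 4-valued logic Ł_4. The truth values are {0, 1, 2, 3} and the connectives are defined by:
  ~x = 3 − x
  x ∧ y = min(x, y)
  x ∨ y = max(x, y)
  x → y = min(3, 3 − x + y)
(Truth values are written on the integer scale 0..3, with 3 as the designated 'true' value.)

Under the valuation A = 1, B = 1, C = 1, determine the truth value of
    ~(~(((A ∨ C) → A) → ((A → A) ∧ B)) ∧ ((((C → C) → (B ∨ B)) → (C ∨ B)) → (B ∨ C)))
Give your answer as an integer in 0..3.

2

A ∨ C = 1 ∨ 1 = 1
(A ∨ C) → A = 1 → 1 = 3
A → A = 1 → 1 = 3
(A → A) ∧ B = 3 ∧ 1 = 1
((A ∨ C) → A) → ((A → A) ∧ B) = 3 → 1 = 1
~(((A ∨ C) → A) → ((A → A) ∧ B)) = ~1 = 2
C → C = 1 → 1 = 3
B ∨ B = 1 ∨ 1 = 1
(C → C) → (B ∨ B) = 3 → 1 = 1
C ∨ B = 1 ∨ 1 = 1
((C → C) → (B ∨ B)) → (C ∨ B) = 1 → 1 = 3
B ∨ C = 1 ∨ 1 = 1
(((C → C) → (B ∨ B)) → (C ∨ B)) → (B ∨ C) = 3 → 1 = 1
~(((A ∨ C) → A) → ((A → A) ∧ B)) ∧ ((((C → C) → (B ∨ B)) → (C ∨ B)) → (B ∨ C)) = 2 ∧ 1 = 1
~(~(((A ∨ C) → A) → ((A → A) ∧ B)) ∧ ((((C → C) → (B ∨ B)) → (C ∨ B)) → (B ∨ C))) = ~1 = 2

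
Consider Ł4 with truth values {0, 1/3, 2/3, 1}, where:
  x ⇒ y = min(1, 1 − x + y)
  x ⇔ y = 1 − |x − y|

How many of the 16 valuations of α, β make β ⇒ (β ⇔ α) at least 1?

12

α = 0, β = 0 ↦ 1  ≥
α = 0, β = 1/3 ↦ 1  ≥
α = 0, β = 2/3 ↦ 2/3  <
α = 0, β = 1 ↦ 0  <
α = 1/3, β = 0 ↦ 1  ≥
α = 1/3, β = 1/3 ↦ 1  ≥
α = 1/3, β = 2/3 ↦ 1  ≥
α = 1/3, β = 1 ↦ 1/3  <
α = 2/3, β = 0 ↦ 1  ≥
α = 2/3, β = 1/3 ↦ 1  ≥
α = 2/3, β = 2/3 ↦ 1  ≥
α = 2/3, β = 1 ↦ 2/3  <
α = 1, β = 0 ↦ 1  ≥
α = 1, β = 1/3 ↦ 1  ≥
α = 1, β = 2/3 ↦ 1  ≥
α = 1, β = 1 ↦ 1  ≥
So 12 of the 16 assignments meet the threshold.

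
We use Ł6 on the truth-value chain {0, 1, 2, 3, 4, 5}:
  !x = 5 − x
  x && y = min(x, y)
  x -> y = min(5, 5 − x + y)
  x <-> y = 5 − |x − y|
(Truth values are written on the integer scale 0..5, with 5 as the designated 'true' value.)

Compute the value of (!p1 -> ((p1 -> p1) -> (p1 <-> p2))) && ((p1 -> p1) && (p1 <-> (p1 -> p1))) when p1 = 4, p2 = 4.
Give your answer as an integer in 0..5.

!p1 = !4 = 1
p1 -> p1 = 4 -> 4 = 5
p1 <-> p2 = 4 <-> 4 = 5
(p1 -> p1) -> (p1 <-> p2) = 5 -> 5 = 5
!p1 -> ((p1 -> p1) -> (p1 <-> p2)) = 1 -> 5 = 5
p1 -> p1 = 4 -> 4 = 5
p1 -> p1 = 4 -> 4 = 5
p1 <-> (p1 -> p1) = 4 <-> 5 = 4
(p1 -> p1) && (p1 <-> (p1 -> p1)) = 5 && 4 = 4
(!p1 -> ((p1 -> p1) -> (p1 <-> p2))) && ((p1 -> p1) && (p1 <-> (p1 -> p1))) = 5 && 4 = 4

4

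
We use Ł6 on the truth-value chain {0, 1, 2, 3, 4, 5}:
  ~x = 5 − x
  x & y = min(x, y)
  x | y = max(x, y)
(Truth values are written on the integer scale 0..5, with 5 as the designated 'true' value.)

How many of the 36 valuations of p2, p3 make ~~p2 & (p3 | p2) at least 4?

value 5: 6 assignments (counts)
value 4: 6 assignments (counts)
value 3: 6 assignments
value 2: 6 assignments
value 1: 6 assignments
value 0: 6 assignments
So 12 of the 36 assignments meet the threshold.

12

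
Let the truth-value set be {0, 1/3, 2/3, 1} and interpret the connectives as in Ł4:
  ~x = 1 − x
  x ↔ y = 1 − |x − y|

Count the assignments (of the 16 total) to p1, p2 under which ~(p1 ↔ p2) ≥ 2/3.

6

p1 = 0, p2 = 0 ↦ 0  <
p1 = 0, p2 = 1/3 ↦ 1/3  <
p1 = 0, p2 = 2/3 ↦ 2/3  ≥
p1 = 0, p2 = 1 ↦ 1  ≥
p1 = 1/3, p2 = 0 ↦ 1/3  <
p1 = 1/3, p2 = 1/3 ↦ 0  <
p1 = 1/3, p2 = 2/3 ↦ 1/3  <
p1 = 1/3, p2 = 1 ↦ 2/3  ≥
p1 = 2/3, p2 = 0 ↦ 2/3  ≥
p1 = 2/3, p2 = 1/3 ↦ 1/3  <
p1 = 2/3, p2 = 2/3 ↦ 0  <
p1 = 2/3, p2 = 1 ↦ 1/3  <
p1 = 1, p2 = 0 ↦ 1  ≥
p1 = 1, p2 = 1/3 ↦ 2/3  ≥
p1 = 1, p2 = 2/3 ↦ 1/3  <
p1 = 1, p2 = 1 ↦ 0  <
So 6 of the 16 assignments meet the threshold.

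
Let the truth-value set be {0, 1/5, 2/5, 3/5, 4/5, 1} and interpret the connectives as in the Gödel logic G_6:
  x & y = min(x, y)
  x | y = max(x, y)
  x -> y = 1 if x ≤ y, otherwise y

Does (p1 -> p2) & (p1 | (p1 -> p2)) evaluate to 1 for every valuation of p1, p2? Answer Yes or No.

Counterexample: take p1 = 1/5, p2 = 0.
p1 -> p2 = 1/5 -> 0 = 0
p1 | (p1 -> p2) = 1/5 | 0 = 1/5
(p1 -> p2) & (p1 | (p1 -> p2)) = 0 & 1/5 = 0
This gives 0 ≠ 1.

No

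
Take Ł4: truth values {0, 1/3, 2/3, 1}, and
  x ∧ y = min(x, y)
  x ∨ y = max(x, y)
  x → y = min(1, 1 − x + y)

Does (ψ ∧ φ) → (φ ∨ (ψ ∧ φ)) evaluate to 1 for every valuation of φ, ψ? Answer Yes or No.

Yes

φ = 0, ψ = 0 ↦ 1
φ = 0, ψ = 1/3 ↦ 1
φ = 0, ψ = 2/3 ↦ 1
φ = 0, ψ = 1 ↦ 1
φ = 1/3, ψ = 0 ↦ 1
φ = 1/3, ψ = 1/3 ↦ 1
φ = 1/3, ψ = 2/3 ↦ 1
φ = 1/3, ψ = 1 ↦ 1
φ = 2/3, ψ = 0 ↦ 1
φ = 2/3, ψ = 1/3 ↦ 1
φ = 2/3, ψ = 2/3 ↦ 1
φ = 2/3, ψ = 1 ↦ 1
φ = 1, ψ = 0 ↦ 1
φ = 1, ψ = 1/3 ↦ 1
φ = 1, ψ = 2/3 ↦ 1
φ = 1, ψ = 1 ↦ 1
Every assignment gives a value ≥ 1.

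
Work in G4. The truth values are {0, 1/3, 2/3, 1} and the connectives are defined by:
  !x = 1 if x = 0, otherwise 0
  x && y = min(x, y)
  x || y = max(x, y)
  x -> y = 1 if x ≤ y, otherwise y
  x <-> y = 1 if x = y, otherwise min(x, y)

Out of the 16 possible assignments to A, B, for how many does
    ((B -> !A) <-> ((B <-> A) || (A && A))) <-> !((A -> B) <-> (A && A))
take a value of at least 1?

11

A = 0, B = 0 ↦ 1  ≥
A = 0, B = 1/3 ↦ 0  <
A = 0, B = 2/3 ↦ 0  <
A = 0, B = 1 ↦ 0  <
A = 1/3, B = 0 ↦ 1/3  <
A = 1/3, B = 1/3 ↦ 1  ≥
A = 1/3, B = 2/3 ↦ 1  ≥
A = 1/3, B = 1 ↦ 1  ≥
A = 2/3, B = 0 ↦ 2/3  <
A = 2/3, B = 1/3 ↦ 1  ≥
A = 2/3, B = 2/3 ↦ 1  ≥
A = 2/3, B = 1 ↦ 1  ≥
A = 1, B = 0 ↦ 1  ≥
A = 1, B = 1/3 ↦ 1  ≥
A = 1, B = 2/3 ↦ 1  ≥
A = 1, B = 1 ↦ 1  ≥
So 11 of the 16 assignments meet the threshold.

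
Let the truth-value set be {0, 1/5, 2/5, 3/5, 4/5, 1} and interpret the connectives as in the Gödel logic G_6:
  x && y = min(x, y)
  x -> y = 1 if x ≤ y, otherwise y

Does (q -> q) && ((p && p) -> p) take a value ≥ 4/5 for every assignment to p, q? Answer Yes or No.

Yes

At p = 0, q = 4/5, for instance:
q -> q = 4/5 -> 4/5 = 1
p && p = 0 && 0 = 0
(p && p) -> p = 0 -> 0 = 1
(q -> q) && ((p && p) -> p) = 1 && 1 = 1
and checking the remaining 35 assignments likewise gives ≥ 4/5 in every case.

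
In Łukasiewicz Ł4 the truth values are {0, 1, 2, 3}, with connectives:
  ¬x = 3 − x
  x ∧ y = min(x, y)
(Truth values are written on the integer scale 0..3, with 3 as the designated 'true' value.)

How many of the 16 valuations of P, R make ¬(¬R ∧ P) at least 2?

P = 0, R = 0 ↦ 3  ≥
P = 0, R = 1 ↦ 3  ≥
P = 0, R = 2 ↦ 3  ≥
P = 0, R = 3 ↦ 3  ≥
P = 1, R = 0 ↦ 2  ≥
P = 1, R = 1 ↦ 2  ≥
P = 1, R = 2 ↦ 2  ≥
P = 1, R = 3 ↦ 3  ≥
P = 2, R = 0 ↦ 1  <
P = 2, R = 1 ↦ 1  <
P = 2, R = 2 ↦ 2  ≥
P = 2, R = 3 ↦ 3  ≥
P = 3, R = 0 ↦ 0  <
P = 3, R = 1 ↦ 1  <
P = 3, R = 2 ↦ 2  ≥
P = 3, R = 3 ↦ 3  ≥
So 12 of the 16 assignments meet the threshold.

12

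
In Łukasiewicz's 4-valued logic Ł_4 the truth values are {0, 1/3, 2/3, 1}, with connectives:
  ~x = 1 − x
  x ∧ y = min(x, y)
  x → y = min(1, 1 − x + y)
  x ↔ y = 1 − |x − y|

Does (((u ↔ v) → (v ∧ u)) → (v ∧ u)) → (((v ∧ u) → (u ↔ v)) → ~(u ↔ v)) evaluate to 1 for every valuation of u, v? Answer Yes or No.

No

Counterexample: take u = 0, v = 0.
u ↔ v = 0 ↔ 0 = 1
v ∧ u = 0 ∧ 0 = 0
(u ↔ v) → (v ∧ u) = 1 → 0 = 0
v ∧ u = 0 ∧ 0 = 0
((u ↔ v) → (v ∧ u)) → (v ∧ u) = 0 → 0 = 1
v ∧ u = 0 ∧ 0 = 0
u ↔ v = 0 ↔ 0 = 1
(v ∧ u) → (u ↔ v) = 0 → 1 = 1
~(u ↔ v) = ~1 = 0
((v ∧ u) → (u ↔ v)) → ~(u ↔ v) = 1 → 0 = 0
(((u ↔ v) → (v ∧ u)) → (v ∧ u)) → (((v ∧ u) → (u ↔ v)) → ~(u ↔ v)) = 1 → 0 = 0
This gives 0 ≠ 1.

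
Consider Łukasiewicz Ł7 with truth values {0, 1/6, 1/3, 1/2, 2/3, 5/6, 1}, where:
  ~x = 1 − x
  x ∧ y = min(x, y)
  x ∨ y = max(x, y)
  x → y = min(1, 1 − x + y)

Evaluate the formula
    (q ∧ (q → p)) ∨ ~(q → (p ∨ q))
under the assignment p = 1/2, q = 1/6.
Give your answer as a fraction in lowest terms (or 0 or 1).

1/6

q → p = 1/6 → 1/2 = 1
q ∧ (q → p) = 1/6 ∧ 1 = 1/6
p ∨ q = 1/2 ∨ 1/6 = 1/2
q → (p ∨ q) = 1/6 → 1/2 = 1
~(q → (p ∨ q)) = ~1 = 0
(q ∧ (q → p)) ∨ ~(q → (p ∨ q)) = 1/6 ∨ 0 = 1/6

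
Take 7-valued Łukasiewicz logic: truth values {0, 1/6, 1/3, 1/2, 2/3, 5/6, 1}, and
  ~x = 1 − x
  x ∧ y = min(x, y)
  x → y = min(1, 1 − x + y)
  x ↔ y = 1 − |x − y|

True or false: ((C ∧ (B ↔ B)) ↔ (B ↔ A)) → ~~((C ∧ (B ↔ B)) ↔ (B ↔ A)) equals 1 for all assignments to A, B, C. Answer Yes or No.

At A = 1/2, B = 1/6, C = 1, for instance:
B ↔ B = 1/6 ↔ 1/6 = 1
C ∧ (B ↔ B) = 1 ∧ 1 = 1
B ↔ A = 1/6 ↔ 1/2 = 2/3
(C ∧ (B ↔ B)) ↔ (B ↔ A) = 1 ↔ 2/3 = 2/3
~((C ∧ (B ↔ B)) ↔ (B ↔ A)) = ~2/3 = 1/3
~~((C ∧ (B ↔ B)) ↔ (B ↔ A)) = ~1/3 = 2/3
((C ∧ (B ↔ B)) ↔ (B ↔ A)) → ~~((C ∧ (B ↔ B)) ↔ (B ↔ A)) = 2/3 → 2/3 = 1
and checking the remaining 342 assignments likewise gives ≥ 1 in every case.

Yes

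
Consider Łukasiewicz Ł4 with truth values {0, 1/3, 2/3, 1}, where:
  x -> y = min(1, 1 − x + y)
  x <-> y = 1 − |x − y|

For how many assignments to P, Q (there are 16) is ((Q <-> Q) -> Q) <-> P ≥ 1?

4

P = 0, Q = 0 ↦ 1  ≥
P = 0, Q = 1/3 ↦ 2/3  <
P = 0, Q = 2/3 ↦ 1/3  <
P = 0, Q = 1 ↦ 0  <
P = 1/3, Q = 0 ↦ 2/3  <
P = 1/3, Q = 1/3 ↦ 1  ≥
P = 1/3, Q = 2/3 ↦ 2/3  <
P = 1/3, Q = 1 ↦ 1/3  <
P = 2/3, Q = 0 ↦ 1/3  <
P = 2/3, Q = 1/3 ↦ 2/3  <
P = 2/3, Q = 2/3 ↦ 1  ≥
P = 2/3, Q = 1 ↦ 2/3  <
P = 1, Q = 0 ↦ 0  <
P = 1, Q = 1/3 ↦ 1/3  <
P = 1, Q = 2/3 ↦ 2/3  <
P = 1, Q = 1 ↦ 1  ≥
So 4 of the 16 assignments meet the threshold.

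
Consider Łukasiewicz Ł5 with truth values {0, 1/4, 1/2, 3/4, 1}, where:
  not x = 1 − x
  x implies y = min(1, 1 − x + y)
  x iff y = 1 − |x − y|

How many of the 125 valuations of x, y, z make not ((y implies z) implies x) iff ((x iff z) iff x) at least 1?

24

value 1: 24 assignments (counts)
value 3/4: 34 assignments
value 1/2: 33 assignments
value 1/4: 23 assignments
value 0: 11 assignments
So 24 of the 125 assignments meet the threshold.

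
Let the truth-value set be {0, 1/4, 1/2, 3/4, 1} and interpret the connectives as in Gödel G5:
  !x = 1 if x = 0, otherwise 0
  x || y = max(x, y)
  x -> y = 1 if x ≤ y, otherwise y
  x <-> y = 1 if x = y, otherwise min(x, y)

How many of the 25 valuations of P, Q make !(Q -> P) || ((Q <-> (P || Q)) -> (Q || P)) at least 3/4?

value 1: 18 assignments (counts)
value 3/4: 3 assignments (counts)
value 1/2: 2 assignments
value 1/4: 1 assignment
value 0: 1 assignment
So 21 of the 25 assignments meet the threshold.

21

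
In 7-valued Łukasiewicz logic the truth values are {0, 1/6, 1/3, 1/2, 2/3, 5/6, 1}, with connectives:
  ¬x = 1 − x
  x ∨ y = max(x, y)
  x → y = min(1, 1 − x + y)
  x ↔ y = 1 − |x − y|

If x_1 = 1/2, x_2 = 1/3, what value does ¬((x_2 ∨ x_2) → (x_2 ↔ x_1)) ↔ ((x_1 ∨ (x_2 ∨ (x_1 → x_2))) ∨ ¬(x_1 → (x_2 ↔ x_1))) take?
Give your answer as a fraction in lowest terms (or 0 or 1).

x_2 ∨ x_2 = 1/3 ∨ 1/3 = 1/3
x_2 ↔ x_1 = 1/3 ↔ 1/2 = 5/6
(x_2 ∨ x_2) → (x_2 ↔ x_1) = 1/3 → 5/6 = 1
¬((x_2 ∨ x_2) → (x_2 ↔ x_1)) = ¬1 = 0
x_1 → x_2 = 1/2 → 1/3 = 5/6
x_2 ∨ (x_1 → x_2) = 1/3 ∨ 5/6 = 5/6
x_1 ∨ (x_2 ∨ (x_1 → x_2)) = 1/2 ∨ 5/6 = 5/6
x_2 ↔ x_1 = 1/3 ↔ 1/2 = 5/6
x_1 → (x_2 ↔ x_1) = 1/2 → 5/6 = 1
¬(x_1 → (x_2 ↔ x_1)) = ¬1 = 0
(x_1 ∨ (x_2 ∨ (x_1 → x_2))) ∨ ¬(x_1 → (x_2 ↔ x_1)) = 5/6 ∨ 0 = 5/6
¬((x_2 ∨ x_2) → (x_2 ↔ x_1)) ↔ ((x_1 ∨ (x_2 ∨ (x_1 → x_2))) ∨ ¬(x_1 → (x_2 ↔ x_1))) = 0 ↔ 5/6 = 1/6

1/6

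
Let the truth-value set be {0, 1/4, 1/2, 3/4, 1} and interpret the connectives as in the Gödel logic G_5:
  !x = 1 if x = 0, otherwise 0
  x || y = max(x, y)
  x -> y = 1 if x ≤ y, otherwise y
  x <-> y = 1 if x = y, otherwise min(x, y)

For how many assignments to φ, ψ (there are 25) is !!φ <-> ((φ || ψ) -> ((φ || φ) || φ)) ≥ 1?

18

value 1: 18 assignments (counts)
value 3/4: 1 assignment
value 1/2: 2 assignments
value 1/4: 3 assignments
value 0: 1 assignment
So 18 of the 25 assignments meet the threshold.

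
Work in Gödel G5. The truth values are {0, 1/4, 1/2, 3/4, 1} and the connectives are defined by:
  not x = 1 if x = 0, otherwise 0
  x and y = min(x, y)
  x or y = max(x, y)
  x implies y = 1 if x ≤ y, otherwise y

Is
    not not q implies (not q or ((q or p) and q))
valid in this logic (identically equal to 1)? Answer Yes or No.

Counterexample: take p = 0, q = 1/4.
not q = not 1/4 = 0
not not q = not 0 = 1
not q = not 1/4 = 0
q or p = 1/4 or 0 = 1/4
(q or p) and q = 1/4 and 1/4 = 1/4
not q or ((q or p) and q) = 0 or 1/4 = 1/4
not not q implies (not q or ((q or p) and q)) = 1 implies 1/4 = 1/4
This gives 1/4 ≠ 1.

No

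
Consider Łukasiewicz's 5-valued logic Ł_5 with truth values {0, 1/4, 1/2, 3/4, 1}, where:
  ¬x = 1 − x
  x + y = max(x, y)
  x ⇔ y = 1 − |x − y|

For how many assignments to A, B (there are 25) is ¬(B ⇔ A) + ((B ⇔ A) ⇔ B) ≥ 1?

8

value 1: 8 assignments (counts)
value 3/4: 9 assignments
value 1/2: 5 assignments
value 1/4: 2 assignments
value 0: 1 assignment
So 8 of the 25 assignments meet the threshold.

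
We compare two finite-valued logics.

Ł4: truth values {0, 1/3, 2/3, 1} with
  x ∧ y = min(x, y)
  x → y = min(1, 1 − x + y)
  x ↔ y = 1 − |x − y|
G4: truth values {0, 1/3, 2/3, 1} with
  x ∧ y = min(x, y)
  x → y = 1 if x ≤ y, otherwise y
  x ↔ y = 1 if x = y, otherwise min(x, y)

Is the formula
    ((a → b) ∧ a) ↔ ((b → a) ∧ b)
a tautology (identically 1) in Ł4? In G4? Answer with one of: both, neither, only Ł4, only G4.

In Ł4: at a = 0, b = 1/3 the value is 2/3 — not a tautology.
In G4: every assignment gives 1 — tautology.

only G4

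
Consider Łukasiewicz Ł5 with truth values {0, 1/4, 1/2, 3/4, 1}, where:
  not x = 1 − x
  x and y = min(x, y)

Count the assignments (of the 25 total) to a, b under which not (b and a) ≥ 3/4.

value 1: 9 assignments (counts)
value 3/4: 7 assignments (counts)
value 1/2: 5 assignments
value 1/4: 3 assignments
value 0: 1 assignment
So 16 of the 25 assignments meet the threshold.

16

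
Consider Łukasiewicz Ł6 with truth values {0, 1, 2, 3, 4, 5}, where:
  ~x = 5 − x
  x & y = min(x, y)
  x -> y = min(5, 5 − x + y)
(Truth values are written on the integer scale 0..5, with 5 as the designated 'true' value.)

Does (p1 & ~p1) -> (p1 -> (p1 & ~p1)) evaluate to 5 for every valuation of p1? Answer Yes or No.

p1 = 0 ↦ 5
p1 = 1 ↦ 5
p1 = 2 ↦ 5
p1 = 3 ↦ 5
p1 = 4 ↦ 5
p1 = 5 ↦ 5
Every assignment gives a value ≥ 5.

Yes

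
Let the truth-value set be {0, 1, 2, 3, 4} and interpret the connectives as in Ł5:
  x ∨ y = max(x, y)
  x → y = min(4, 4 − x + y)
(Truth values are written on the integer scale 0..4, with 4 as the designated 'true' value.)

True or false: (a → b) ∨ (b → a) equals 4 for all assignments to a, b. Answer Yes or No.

At a = 2, b = 4, for instance:
a → b = 2 → 4 = 4
b → a = 4 → 2 = 2
(a → b) ∨ (b → a) = 4 ∨ 2 = 4
and checking the remaining 24 assignments likewise gives ≥ 4 in every case.

Yes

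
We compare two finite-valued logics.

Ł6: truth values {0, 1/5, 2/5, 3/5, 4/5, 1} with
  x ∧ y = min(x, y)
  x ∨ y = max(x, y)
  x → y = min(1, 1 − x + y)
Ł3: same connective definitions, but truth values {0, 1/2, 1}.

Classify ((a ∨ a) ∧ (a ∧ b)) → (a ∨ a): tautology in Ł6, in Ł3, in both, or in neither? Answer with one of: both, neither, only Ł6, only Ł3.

In Ł6: every assignment gives 1 — tautology.
In Ł3: every assignment gives 1 — tautology.

both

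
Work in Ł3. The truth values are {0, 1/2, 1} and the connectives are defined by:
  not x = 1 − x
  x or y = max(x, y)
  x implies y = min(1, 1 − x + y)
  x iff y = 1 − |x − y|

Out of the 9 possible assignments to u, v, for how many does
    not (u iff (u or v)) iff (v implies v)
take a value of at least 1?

1

u = 0, v = 0 ↦ 0  <
u = 0, v = 1/2 ↦ 1/2  <
u = 0, v = 1 ↦ 1  ≥
u = 1/2, v = 0 ↦ 0  <
u = 1/2, v = 1/2 ↦ 0  <
u = 1/2, v = 1 ↦ 1/2  <
u = 1, v = 0 ↦ 0  <
u = 1, v = 1/2 ↦ 0  <
u = 1, v = 1 ↦ 0  <
So 1 of the 9 assignments meets the threshold.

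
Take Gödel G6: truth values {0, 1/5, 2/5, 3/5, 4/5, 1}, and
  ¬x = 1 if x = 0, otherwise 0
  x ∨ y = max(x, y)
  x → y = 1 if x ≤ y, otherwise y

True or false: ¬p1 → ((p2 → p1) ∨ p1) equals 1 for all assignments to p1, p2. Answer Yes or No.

No

Counterexample: take p1 = 0, p2 = 1/5.
¬p1 = ¬0 = 1
p2 → p1 = 1/5 → 0 = 0
(p2 → p1) ∨ p1 = 0 ∨ 0 = 0
¬p1 → ((p2 → p1) ∨ p1) = 1 → 0 = 0
This gives 0 ≠ 1.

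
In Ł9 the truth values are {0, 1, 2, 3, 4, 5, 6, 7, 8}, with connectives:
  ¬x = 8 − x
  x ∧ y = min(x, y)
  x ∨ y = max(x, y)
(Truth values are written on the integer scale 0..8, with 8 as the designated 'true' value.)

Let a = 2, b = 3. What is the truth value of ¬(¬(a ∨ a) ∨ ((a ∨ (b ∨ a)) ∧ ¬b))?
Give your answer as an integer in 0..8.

2

a ∨ a = 2 ∨ 2 = 2
¬(a ∨ a) = ¬2 = 6
b ∨ a = 3 ∨ 2 = 3
a ∨ (b ∨ a) = 2 ∨ 3 = 3
¬b = ¬3 = 5
(a ∨ (b ∨ a)) ∧ ¬b = 3 ∧ 5 = 3
¬(a ∨ a) ∨ ((a ∨ (b ∨ a)) ∧ ¬b) = 6 ∨ 3 = 6
¬(¬(a ∨ a) ∨ ((a ∨ (b ∨ a)) ∧ ¬b)) = ¬6 = 2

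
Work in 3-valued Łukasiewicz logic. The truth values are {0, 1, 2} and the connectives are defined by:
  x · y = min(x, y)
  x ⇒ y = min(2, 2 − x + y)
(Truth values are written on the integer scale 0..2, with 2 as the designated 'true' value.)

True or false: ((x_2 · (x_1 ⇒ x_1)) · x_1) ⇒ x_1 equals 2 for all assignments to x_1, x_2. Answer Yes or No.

x_1 = 0, x_2 = 0 ↦ 2
x_1 = 0, x_2 = 1 ↦ 2
x_1 = 0, x_2 = 2 ↦ 2
x_1 = 1, x_2 = 0 ↦ 2
x_1 = 1, x_2 = 1 ↦ 2
x_1 = 1, x_2 = 2 ↦ 2
x_1 = 2, x_2 = 0 ↦ 2
x_1 = 2, x_2 = 1 ↦ 2
x_1 = 2, x_2 = 2 ↦ 2
Every assignment gives a value ≥ 2.

Yes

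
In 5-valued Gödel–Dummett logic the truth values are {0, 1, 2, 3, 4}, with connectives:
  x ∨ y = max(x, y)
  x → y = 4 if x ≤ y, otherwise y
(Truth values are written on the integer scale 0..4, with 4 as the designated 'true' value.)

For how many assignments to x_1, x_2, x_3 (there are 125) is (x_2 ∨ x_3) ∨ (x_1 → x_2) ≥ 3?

98

value 4: 85 assignments (counts)
value 3: 13 assignments (counts)
value 2: 13 assignments
value 1: 10 assignments
value 0: 4 assignments
So 98 of the 125 assignments meet the threshold.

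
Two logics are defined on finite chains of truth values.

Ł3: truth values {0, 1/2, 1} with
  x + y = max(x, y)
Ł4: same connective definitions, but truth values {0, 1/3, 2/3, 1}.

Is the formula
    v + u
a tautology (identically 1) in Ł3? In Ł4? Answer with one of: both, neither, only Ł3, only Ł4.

In Ł3: at u = 0, v = 0 the value is 0 — not a tautology.
In Ł4: at u = 0, v = 0 the value is 0 — not a tautology.

neither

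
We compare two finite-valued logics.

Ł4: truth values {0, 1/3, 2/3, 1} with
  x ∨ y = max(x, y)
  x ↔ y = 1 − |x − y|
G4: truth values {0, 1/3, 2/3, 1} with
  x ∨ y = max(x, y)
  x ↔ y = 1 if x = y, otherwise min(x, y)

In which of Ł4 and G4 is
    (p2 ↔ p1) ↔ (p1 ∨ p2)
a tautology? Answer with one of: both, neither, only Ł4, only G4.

In Ł4: at p1 = 0, p2 = 0 the value is 0 — not a tautology.
In G4: at p1 = 0, p2 = 0 the value is 0 — not a tautology.

neither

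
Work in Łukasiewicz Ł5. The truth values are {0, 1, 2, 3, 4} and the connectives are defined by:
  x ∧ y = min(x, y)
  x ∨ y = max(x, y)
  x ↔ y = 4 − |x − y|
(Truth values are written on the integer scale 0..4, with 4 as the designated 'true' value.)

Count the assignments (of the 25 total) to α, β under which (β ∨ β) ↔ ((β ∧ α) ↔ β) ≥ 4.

value 4: 3 assignments (counts)
value 3: 5 assignments
value 2: 6 assignments
value 1: 5 assignments
value 0: 6 assignments
So 3 of the 25 assignments meet the threshold.

3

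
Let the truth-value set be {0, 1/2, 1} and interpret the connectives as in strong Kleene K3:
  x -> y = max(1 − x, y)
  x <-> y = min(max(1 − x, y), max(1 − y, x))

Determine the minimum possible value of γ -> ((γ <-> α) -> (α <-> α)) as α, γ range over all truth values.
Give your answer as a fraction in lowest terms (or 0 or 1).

1/2

Take α = 1/2, γ = 1/2:
γ <-> α = 1/2 <-> 1/2 = 1/2
α <-> α = 1/2 <-> 1/2 = 1/2
(γ <-> α) -> (α <-> α) = 1/2 -> 1/2 = 1/2
γ -> ((γ <-> α) -> (α <-> α)) = 1/2 -> 1/2 = 1/2
No assignment yields a value below 1/2, so this is the minimum.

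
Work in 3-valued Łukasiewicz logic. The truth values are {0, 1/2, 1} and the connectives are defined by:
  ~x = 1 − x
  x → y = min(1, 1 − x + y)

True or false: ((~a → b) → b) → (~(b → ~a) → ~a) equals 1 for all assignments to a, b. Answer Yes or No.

No

Counterexample: take a = 1, b = 1.
~a = ~1 = 0
~a → b = 0 → 1 = 1
(~a → b) → b = 1 → 1 = 1
~a = ~1 = 0
b → ~a = 1 → 0 = 0
~(b → ~a) = ~0 = 1
~(b → ~a) → ~a = 1 → 0 = 0
((~a → b) → b) → (~(b → ~a) → ~a) = 1 → 0 = 0
This gives 0 ≠ 1.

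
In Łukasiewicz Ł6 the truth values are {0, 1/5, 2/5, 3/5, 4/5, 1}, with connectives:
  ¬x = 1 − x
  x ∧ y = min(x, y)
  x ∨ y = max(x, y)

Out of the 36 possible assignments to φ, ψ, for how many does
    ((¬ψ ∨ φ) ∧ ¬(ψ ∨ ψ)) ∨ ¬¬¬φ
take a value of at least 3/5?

value 1: 11 assignments (counts)
value 4/5: 9 assignments (counts)
value 3/5: 7 assignments (counts)
value 2/5: 5 assignments
value 1/5: 3 assignments
value 0: 1 assignment
So 27 of the 36 assignments meet the threshold.

27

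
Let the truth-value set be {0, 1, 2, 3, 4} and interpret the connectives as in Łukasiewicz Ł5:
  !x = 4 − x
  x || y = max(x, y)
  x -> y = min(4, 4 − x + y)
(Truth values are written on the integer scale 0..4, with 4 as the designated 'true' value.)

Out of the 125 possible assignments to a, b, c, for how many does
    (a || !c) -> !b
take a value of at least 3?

value 4: 55 assignments (counts)
value 3: 24 assignments (counts)
value 2: 21 assignments
value 1: 16 assignments
value 0: 9 assignments
So 79 of the 125 assignments meet the threshold.

79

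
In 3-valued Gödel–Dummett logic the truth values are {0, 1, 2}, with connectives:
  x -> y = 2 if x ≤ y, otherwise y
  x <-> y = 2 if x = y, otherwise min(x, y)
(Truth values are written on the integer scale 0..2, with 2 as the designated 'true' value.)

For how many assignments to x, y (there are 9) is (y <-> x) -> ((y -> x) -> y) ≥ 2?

x = 0, y = 0 ↦ 0  <
x = 0, y = 1 ↦ 2  ≥
x = 0, y = 2 ↦ 2  ≥
x = 1, y = 0 ↦ 2  ≥
x = 1, y = 1 ↦ 1  <
x = 1, y = 2 ↦ 2  ≥
x = 2, y = 0 ↦ 2  ≥
x = 2, y = 1 ↦ 2  ≥
x = 2, y = 2 ↦ 2  ≥
So 7 of the 9 assignments meet the threshold.

7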